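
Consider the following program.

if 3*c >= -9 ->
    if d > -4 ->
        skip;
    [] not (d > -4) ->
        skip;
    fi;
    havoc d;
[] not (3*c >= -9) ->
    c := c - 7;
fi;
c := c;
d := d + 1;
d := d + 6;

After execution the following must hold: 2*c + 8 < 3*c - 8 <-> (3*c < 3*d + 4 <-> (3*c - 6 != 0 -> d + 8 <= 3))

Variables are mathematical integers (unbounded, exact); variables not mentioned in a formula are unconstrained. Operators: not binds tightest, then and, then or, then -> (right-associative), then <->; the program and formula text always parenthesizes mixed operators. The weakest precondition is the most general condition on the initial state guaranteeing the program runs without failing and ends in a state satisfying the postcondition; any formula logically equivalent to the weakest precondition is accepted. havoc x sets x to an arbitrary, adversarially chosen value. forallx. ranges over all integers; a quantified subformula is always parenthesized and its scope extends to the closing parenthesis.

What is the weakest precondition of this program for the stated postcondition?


Working backward. After the program, the postcondition 2*c + 8 < 3*c - 8 <-> (3*c < 3*d + 4 <-> (3*c - 6 != 0 -> d + 8 <= 3)) must hold; in canonical form it is c > 16 <-> (3*c < 3*d + 4 <-> (3*c != 6 -> d <= -5)).
Before d := d + 6: c > 16 <-> (3*c < 3*d + 22 <-> (3*c != 6 -> d <= -11))
Before d := d + 1: c > 16 <-> (3*c < 3*d + 25 <-> (3*c != 6 -> d <= -12))
Before c := c: c > 16 <-> (3*c < 3*d + 25 <-> (3*c != 6 -> d <= -12))
Then branch requires (d > -4 -> (forall d_1. (c > 16 <-> (3*c < 3*d_1 + 25 <-> (3*c != 6 -> d_1 <= -12))))) and ((not (d > -4)) -> (forall d_1. (c > 16 <-> (3*c < 3*d_1 + 25 <-> (3*c != 6 -> d_1 <= -12))))); else branch requires c > 23 <-> (3*c < 3*d + 46 <-> (3*c != 27 -> d <= -12)).
Before the if: (3*c >= -9 -> ((d > -4 -> (forall d_1. (c > 16 <-> (3*c < 3*d_1 + 25 <-> (3*c != 6 -> d_1 <= -12))))) and ((not (d > -4)) -> (forall d_1. (c > 16 <-> (3*c < 3*d_1 + 25 <-> (3*c != 6 -> d_1 <= -12))))))) and ((not (3*c >= -9)) -> (c > 23 <-> (3*c < 3*d + 46 <-> (3*c != 27 -> d <= -12))))
Answer: WP = (3*c >= -9 -> ((d > -4 -> (forall d_1. (c > 16 <-> (3*c < 3*d_1 + 25 <-> (3*c != 6 -> d_1 <= -12))))) and ((not (d > -4)) -> (forall d_1. (c > 16 <-> (3*c < 3*d_1 + 25 <-> (3*c != 6 -> d_1 <= -12))))))) and ((not (3*c >= -9)) -> (c > 23 <-> (3*c < 3*d + 46 <-> (3*c != 27 -> d <= -12))))


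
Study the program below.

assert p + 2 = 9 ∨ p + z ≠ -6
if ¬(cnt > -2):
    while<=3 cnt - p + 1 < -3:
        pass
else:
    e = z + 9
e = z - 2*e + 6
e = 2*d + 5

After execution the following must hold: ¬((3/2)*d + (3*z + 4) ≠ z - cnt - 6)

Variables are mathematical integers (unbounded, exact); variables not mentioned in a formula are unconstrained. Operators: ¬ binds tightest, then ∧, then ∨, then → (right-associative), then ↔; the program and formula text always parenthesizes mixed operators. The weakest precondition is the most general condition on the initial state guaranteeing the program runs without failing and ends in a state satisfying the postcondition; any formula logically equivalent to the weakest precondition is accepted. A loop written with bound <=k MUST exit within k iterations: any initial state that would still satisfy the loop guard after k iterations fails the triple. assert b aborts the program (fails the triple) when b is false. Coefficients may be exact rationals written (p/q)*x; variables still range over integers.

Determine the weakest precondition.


Working backward. After the program, the postcondition ¬((3/2)*d + (3*z + 4) ≠ z - cnt - 6) must hold; in canonical form it is ¬(cnt + (3/2)*d + 2*z ≠ -10).
Before e := 2*d + 5: ¬(cnt + (3/2)*d + 2*z ≠ -10)
Before e := z - 2*e + 6: ¬(cnt + (3/2)*d + 2*z ≠ -10)
Then branch requires (cnt < p - 4 → ((cnt < p - 4 → ((cnt < p - 4 → ((¬(cnt < p - 4)) ∧ (¬(cnt + (3/2)*d + 2*z ≠ -10)))) ∧ ((¬(cnt < p - 4)) → (¬(cnt + (3/2)*d + 2*z ≠ -10))))) ∧ ((¬(cnt < p - 4)) → (¬(cnt + (3/2)*d + 2*z ≠ -10))))) ∧ ((¬(cnt < p - 4)) → (¬(cnt + (3/2)*d + 2*z ≠ -10))); else branch requires ¬(cnt + (3/2)*d + 2*z ≠ -10).
Before the if: ((¬(cnt > -2)) → ((cnt < p - 4 → ((cnt < p - 4 → ((cnt < p - 4 → ((¬(cnt < p - 4)) ∧ (¬(cnt + (3/2)*d + 2*z ≠ -10)))) ∧ ((¬(cnt < p - 4)) → (¬(cnt + (3/2)*d + 2*z ≠ -10))))) ∧ ((¬(cnt < p - 4)) → (¬(cnt + (3/2)*d + 2*z ≠ -10))))) ∧ ((¬(cnt < p - 4)) → (¬(cnt + (3/2)*d + 2*z ≠ -10))))) ∧ (cnt > -2 → (¬(cnt + (3/2)*d + 2*z ≠ -10)))
Before assert p + 2 = 9 ∨ p + z ≠ -6: (p = 7 ∨ p + z ≠ -6) ∧ ((¬(cnt > -2)) → ((cnt < p - 4 → ((cnt < p - 4 → ((cnt < p - 4 → ((¬(cnt < p - 4)) ∧ (¬(cnt + (3/2)*d + 2*z ≠ -10)))) ∧ ((¬(cnt < p - 4)) → (¬(cnt + (3/2)*d + 2*z ≠ -10))))) ∧ ((¬(cnt < p - 4)) → (¬(cnt + (3/2)*d + 2*z ≠ -10))))) ∧ ((¬(cnt < p - 4)) → (¬(cnt + (3/2)*d + 2*z ≠ -10))))) ∧ (cnt > -2 → (¬(cnt + (3/2)*d + 2*z ≠ -10)))
Answer: WP = (p = 7 ∨ p + z ≠ -6) ∧ ((¬(cnt > -2)) → ((cnt < p - 4 → ((cnt < p - 4 → ((cnt < p - 4 → ((¬(cnt < p - 4)) ∧ (¬(cnt + (3/2)*d + 2*z ≠ -10)))) ∧ ((¬(cnt < p - 4)) → (¬(cnt + (3/2)*d + 2*z ≠ -10))))) ∧ ((¬(cnt < p - 4)) → (¬(cnt + (3/2)*d + 2*z ≠ -10))))) ∧ ((¬(cnt < p - 4)) → (¬(cnt + (3/2)*d + 2*z ≠ -10))))) ∧ (cnt > -2 → (¬(cnt + (3/2)*d + 2*z ≠ -10)))


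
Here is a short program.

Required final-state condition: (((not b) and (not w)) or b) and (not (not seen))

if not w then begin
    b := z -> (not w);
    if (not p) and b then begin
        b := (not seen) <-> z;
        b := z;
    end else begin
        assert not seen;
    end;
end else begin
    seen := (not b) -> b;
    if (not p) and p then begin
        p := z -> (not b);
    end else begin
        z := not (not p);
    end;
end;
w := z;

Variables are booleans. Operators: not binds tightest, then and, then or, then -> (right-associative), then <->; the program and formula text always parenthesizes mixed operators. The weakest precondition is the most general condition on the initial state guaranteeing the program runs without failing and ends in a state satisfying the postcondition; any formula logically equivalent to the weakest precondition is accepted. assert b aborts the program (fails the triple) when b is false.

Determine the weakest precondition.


Working backward. After the program, the postcondition (((not b) and (not w)) or b) and (not (not seen)) must hold; in canonical form it is (((not b) and (not w)) or b) and seen.
Before w := z: (((not b) and (not z)) or b) and seen
Then branch requires (((not p) and (z -> (not w))) -> seen) and (not p) and (z -> (not w)); else branch requires (((not b) and (not p)) or b) and ((not b) -> b).
Before the if: ((not w) -> ((((not p) and (z -> (not w))) -> seen) and (not p) and (z -> (not w)))) and (w -> ((((not b) and (not p)) or b) and ((not b) -> b)))
Answer: WP = ((not w) -> ((((not p) and (z -> (not w))) -> seen) and (not p) and (z -> (not w)))) and (w -> ((((not b) and (not p)) or b) and ((not b) -> b)))


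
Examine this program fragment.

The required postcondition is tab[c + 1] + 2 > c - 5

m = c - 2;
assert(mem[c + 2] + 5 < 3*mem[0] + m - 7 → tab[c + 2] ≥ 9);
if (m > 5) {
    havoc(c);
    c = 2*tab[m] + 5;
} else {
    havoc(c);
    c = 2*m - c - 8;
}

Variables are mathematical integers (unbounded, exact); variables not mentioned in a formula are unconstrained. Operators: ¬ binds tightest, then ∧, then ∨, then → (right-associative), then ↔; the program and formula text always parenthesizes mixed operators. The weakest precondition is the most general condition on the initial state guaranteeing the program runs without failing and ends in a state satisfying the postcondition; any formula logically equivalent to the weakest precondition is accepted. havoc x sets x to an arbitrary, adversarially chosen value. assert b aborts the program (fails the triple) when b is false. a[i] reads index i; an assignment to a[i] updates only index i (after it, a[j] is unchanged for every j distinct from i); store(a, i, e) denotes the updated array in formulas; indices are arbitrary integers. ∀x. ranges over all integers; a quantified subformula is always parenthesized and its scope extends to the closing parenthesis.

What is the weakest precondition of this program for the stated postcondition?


Working backward. After the program, the postcondition tab[c + 1] + 2 > c - 5 must hold; in canonical form it is tab[c + 1] > c - 7.
Then branch requires tab[2*tab[m] + 6] > 2*tab[m] - 2; else branch requires ∀c_1. tab[-c_1 + 2*m - 7] + c_1 > 2*m - 15.
Before the if: (m > 5 → tab[2*tab[m] + 6] > 2*tab[m] - 2) ∧ ((¬(m > 5)) → (∀c_1. tab[-c_1 + 2*m - 7] + c_1 > 2*m - 15))
Before assert mem[c + 2] + 5 < 3*mem[0] + m - 7 → tab[c + 2] ≥ 9: (mem[c + 2] < 3*mem[0] + m - 12 → tab[c + 2] ≥ 9) ∧ (m > 5 → tab[2*tab[m] + 6] > 2*tab[m] - 2) ∧ ((¬(m > 5)) → (∀c_1. tab[-c_1 + 2*m - 7] + c_1 > 2*m - 15))
Before m := c - 2: (mem[c + 2] < 3*mem[0] + c - 14 → tab[c + 2] ≥ 9) ∧ (c > 7 → tab[2*tab[c - 2] + 6] > 2*tab[c - 2] - 2) ∧ ((¬(c > 7)) → (∀c_1. tab[2*c - c_1 - 11] + c_1 > 2*c - 19))
Answer: WP = (mem[c + 2] < 3*mem[0] + c - 14 → tab[c + 2] ≥ 9) ∧ (c > 7 → tab[2*tab[c - 2] + 6] > 2*tab[c - 2] - 2) ∧ ((¬(c > 7)) → (∀c_1. tab[2*c - c_1 - 11] + c_1 > 2*c - 19))


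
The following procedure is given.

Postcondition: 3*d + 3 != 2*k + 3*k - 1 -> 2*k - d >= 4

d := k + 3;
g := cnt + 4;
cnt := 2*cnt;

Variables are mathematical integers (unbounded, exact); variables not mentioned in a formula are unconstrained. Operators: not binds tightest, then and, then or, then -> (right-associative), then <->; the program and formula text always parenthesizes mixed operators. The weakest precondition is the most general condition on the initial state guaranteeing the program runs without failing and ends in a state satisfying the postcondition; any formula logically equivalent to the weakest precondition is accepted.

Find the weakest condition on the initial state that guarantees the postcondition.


Working backward. After the program, the postcondition 3*d + 3 != 2*k + 3*k - 1 -> 2*k - d >= 4 must hold; in canonical form it is 3*d != 5*k - 4 -> 2*k >= d + 4.
Before cnt := 2*cnt: 3*d != 5*k - 4 -> 2*k >= d + 4
Before g := cnt + 4: 3*d != 5*k - 4 -> 2*k >= d + 4
Before d := k + 3: 2*k != 13 -> k >= 7
Answer: WP = 2*k != 13 -> k >= 7


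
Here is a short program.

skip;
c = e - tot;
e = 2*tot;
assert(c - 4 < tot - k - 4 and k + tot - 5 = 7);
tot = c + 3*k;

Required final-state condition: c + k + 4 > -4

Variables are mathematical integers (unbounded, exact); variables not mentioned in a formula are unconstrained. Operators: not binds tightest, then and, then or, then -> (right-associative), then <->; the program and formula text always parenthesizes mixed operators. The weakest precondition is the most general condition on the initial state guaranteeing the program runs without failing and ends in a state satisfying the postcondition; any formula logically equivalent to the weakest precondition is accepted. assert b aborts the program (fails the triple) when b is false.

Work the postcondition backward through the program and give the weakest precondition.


Working backward. After the program, the postcondition c + k + 4 > -4 must hold; in canonical form it is c + k > -8.
Before tot := c + 3*k: c + k > -8
Before assert c - 4 < tot - k - 4 and k + tot - 5 = 7: c + k < tot and k + tot = 12 and c + k > -8
Before e := 2*tot: c + k < tot and k + tot = 12 and c + k > -8
Before c := e - tot: e + k < 2*tot and k + tot = 12 and e + k > tot - 8
Before skip: e + k < 2*tot and k + tot = 12 and e + k > tot - 8
Answer: WP = e + k < 2*tot and k + tot = 12 and e + k > tot - 8


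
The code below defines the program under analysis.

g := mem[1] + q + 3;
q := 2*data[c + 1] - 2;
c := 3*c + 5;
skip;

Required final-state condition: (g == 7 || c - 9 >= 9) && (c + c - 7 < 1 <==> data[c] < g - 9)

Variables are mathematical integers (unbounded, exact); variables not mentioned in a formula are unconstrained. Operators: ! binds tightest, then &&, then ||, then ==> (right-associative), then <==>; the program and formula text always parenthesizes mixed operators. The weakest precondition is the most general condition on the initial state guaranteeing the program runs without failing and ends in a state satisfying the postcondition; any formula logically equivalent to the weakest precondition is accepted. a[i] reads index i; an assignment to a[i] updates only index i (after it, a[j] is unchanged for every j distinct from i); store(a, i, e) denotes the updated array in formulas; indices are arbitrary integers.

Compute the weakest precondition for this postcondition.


Working backward. After the program, the postcondition (g == 7 || c - 9 >= 9) && (c + c - 7 < 1 <==> data[c] < g - 9) must hold; in canonical form it is (g == 7 || c >= 18) && (2*c < 8 <==> data[c] < g - 9).
Before skip: (g == 7 || c >= 18) && (2*c < 8 <==> data[c] < g - 9)
Before c := 3*c + 5: (g == 7 || 3*c >= 13) && (6*c < -2 <==> data[3*c + 5] < g - 9)
Before q := 2*data[c + 1] - 2: (g == 7 || 3*c >= 13) && (6*c < -2 <==> data[3*c + 5] < g - 9)
Before g := mem[1] + q + 3: (mem[1] + q == 4 || 3*c >= 13) && (6*c < -2 <==> data[3*c + 5] < mem[1] + q - 6)
Answer: WP = (mem[1] + q == 4 || 3*c >= 13) && (6*c < -2 <==> data[3*c + 5] < mem[1] + q - 6)


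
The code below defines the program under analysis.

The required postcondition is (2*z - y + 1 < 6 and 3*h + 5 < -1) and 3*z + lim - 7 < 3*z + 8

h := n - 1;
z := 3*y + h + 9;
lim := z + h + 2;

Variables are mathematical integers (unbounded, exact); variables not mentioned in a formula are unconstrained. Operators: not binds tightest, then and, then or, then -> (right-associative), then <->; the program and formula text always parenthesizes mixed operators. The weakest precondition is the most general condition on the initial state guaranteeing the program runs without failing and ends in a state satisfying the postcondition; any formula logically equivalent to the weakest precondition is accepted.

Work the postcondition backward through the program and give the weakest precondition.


Working backward. After the program, the postcondition (2*z - y + 1 < 6 and 3*h + 5 < -1) and 3*z + lim - 7 < 3*z + 8 must hold; in canonical form it is 2*z < y + 5 and 3*h < -6 and lim < 15.
Before lim := z + h + 2: 2*z < y + 5 and 3*h < -6 and h + z < 13
Before z := 3*y + h + 9: 2*h + 5*y < -13 and 3*h < -6 and 2*h + 3*y < 4
Before h := n - 1: 2*n + 5*y < -11 and 3*n < -3 and 2*n + 3*y < 6
Answer: WP = 2*n + 5*y < -11 and 3*n < -3 and 2*n + 3*y < 6


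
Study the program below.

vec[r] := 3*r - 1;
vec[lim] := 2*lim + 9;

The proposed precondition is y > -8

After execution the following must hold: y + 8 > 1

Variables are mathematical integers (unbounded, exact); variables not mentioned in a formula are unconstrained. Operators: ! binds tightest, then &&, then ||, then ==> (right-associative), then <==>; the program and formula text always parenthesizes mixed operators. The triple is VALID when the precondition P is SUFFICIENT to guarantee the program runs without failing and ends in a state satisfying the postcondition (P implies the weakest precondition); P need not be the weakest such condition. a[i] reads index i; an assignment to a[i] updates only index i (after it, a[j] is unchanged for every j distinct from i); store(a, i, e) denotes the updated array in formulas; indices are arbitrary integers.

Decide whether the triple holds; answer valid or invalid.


Working backward. After the program, the postcondition y + 8 > 1 must hold; in canonical form it is y > -7.
Before vec[lim] := 2*lim + 9: y > -7
Before vec[r] := 3*r - 1: y > -7
The weakest precondition is y > -7.
Check whether y > -8 implies it.
Countermodel: at the initial state y = -7, the precondition holds but the weakest precondition fails.
Answer: invalid


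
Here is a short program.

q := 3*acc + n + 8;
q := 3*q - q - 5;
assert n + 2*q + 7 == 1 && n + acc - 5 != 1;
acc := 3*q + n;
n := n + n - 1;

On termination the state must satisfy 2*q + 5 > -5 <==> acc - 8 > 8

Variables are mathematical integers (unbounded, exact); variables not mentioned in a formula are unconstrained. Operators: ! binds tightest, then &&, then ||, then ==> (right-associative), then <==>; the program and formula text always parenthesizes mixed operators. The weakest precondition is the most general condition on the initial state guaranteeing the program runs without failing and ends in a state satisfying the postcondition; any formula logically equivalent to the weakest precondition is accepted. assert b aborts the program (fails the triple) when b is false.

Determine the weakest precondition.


Working backward. After the program, the postcondition 2*q + 5 > -5 <==> acc - 8 > 8 must hold; in canonical form it is 2*q > -10 <==> acc > 16.
Before n := n + n - 1: 2*q > -10 <==> acc > 16
Before acc := 3*q + n: 2*q > -10 <==> n + 3*q > 16
Before assert n + 2*q + 7 == 1 && n + acc - 5 != 1: n + 2*q == -6 && acc + n != 6 && (2*q > -10 <==> n + 3*q > 16)
Before q := 3*q - q - 5: n + 4*q == 4 && acc + n != 6 && (4*q > 0 <==> n + 6*q > 31)
Before q := 3*acc + n + 8: 12*acc + 5*n == -28 && acc + n != 6 && (12*acc + 4*n > -32 <==> 18*acc + 7*n > -17)
Answer: WP = 12*acc + 5*n == -28 && acc + n != 6 && (12*acc + 4*n > -32 <==> 18*acc + 7*n > -17)


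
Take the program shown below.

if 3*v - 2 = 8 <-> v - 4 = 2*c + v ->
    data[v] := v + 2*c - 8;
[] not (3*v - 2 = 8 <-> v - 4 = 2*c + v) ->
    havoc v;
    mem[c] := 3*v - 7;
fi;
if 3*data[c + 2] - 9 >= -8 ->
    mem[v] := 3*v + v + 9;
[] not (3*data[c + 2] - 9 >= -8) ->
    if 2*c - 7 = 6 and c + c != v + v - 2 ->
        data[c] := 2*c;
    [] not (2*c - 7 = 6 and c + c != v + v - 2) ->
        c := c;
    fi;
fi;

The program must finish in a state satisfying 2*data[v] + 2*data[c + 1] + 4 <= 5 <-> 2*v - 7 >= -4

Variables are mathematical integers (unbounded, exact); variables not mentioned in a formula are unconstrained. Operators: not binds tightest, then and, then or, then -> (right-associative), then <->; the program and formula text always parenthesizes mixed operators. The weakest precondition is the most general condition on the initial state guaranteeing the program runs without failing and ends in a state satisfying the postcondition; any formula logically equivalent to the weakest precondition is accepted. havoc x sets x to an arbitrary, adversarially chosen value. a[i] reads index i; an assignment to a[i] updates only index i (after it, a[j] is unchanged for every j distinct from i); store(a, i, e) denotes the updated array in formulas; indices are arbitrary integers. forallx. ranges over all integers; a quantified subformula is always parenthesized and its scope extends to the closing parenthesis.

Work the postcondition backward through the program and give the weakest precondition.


Working backward. After the program, the postcondition 2*data[v] + 2*data[c + 1] + 4 <= 5 <-> 2*v - 7 >= -4 must hold; in canonical form it is 2*data[c + 1] + 2*data[v] <= 1 <-> 2*v >= 3.
Then branch requires 2*data[c + 1] + 2*data[v] <= 1 <-> 2*v >= 3; else branch requires ((2*c = 13 and 2*c != 2*v - 2) -> (2*store(data, c, 2*c)[c + 1] + 2*store(data, c, 2*c)[v] <= 1 <-> 2*v >= 3)) and ((not (2*c = 13 and 2*c != 2*v - 2)) -> (2*data[c + 1] + 2*data[v] <= 1 <-> 2*v >= 3)).
Before the if: (3*data[c + 2] >= 1 -> (2*data[c + 1] + 2*data[v] <= 1 <-> 2*v >= 3)) and ((not (3*data[c + 2] >= 1)) -> (((2*c = 13 and 2*c != 2*v - 2) -> (2*store(data, c, 2*c)[c + 1] + 2*store(data, c, 2*c)[v] <= 1 <-> 2*v >= 3)) and ((not (2*c = 13 and 2*c != 2*v - 2)) -> (2*data[c + 1] + 2*data[v] <= 1 <-> 2*v >= 3))))
Then branch requires (3*store(data, v, 2*c + v - 8)[c + 2] >= 1 -> (2*store(data, v, 2*c + v - 8)[c + 1] + 2*store(data, v, 2*c + v - 8)[v] <= 1 <-> 2*v >= 3)) and ((not (3*store(data, v, 2*c + v - 8)[c + 2] >= 1)) -> (((2*c = 13 and 2*c != 2*v - 2) -> (2*store(store(data, v, 2*c + v - 8), c, 2*c)[c + 1] + 2*store(store(data, v, 2*c + v - 8), c, 2*c)[v] <= 1 <-> 2*v >= 3)) and ((not (2*c = 13 and 2*c != 2*v - 2)) -> (2*store(data, v, 2*c + v - 8)[c + 1] + 2*store(data, v, 2*c + v - 8)[v] <= 1 <-> 2*v >= 3)))); else branch requires forall v_1. ((3*data[c + 2] >= 1 -> (2*data[c + 1] + 2*data[v_1] <= 1 <-> 2*v_1 >= 3)) and ((not (3*data[c + 2] >= 1)) -> (((2*c = 13 and 2*c != 2*v_1 - 2) -> (2*store(data, c, 2*c)[c + 1] + 2*store(data, c, 2*c)[v_1] <= 1 <-> 2*v_1 >= 3)) and ((not (2*c = 13 and 2*c != 2*v_1 - 2)) -> (2*data[c + 1] + 2*data[v_1] <= 1 <-> 2*v_1 >= 3))))).
Before the if: ((3*v = 10 <-> 2*c = -4) -> ((3*store(data, v, 2*c + v - 8)[c + 2] >= 1 -> (2*store(data, v, 2*c + v - 8)[c + 1] + 2*store(data, v, 2*c + v - 8)[v] <= 1 <-> 2*v >= 3)) and ((not (3*store(data, v, 2*c + v - 8)[c + 2] >= 1)) -> (((2*c = 13 and 2*c != 2*v - 2) -> (2*store(store(data, v, 2*c + v - 8), c, 2*c)[c + 1] + 2*store(store(data, v, 2*c + v - 8), c, 2*c)[v] <= 1 <-> 2*v >= 3)) and ((not (2*c = 13 and 2*c != 2*v - 2)) -> (2*store(data, v, 2*c + v - 8)[c + 1] + 2*store(data, v, 2*c + v - 8)[v] <= 1 <-> 2*v >= 3)))))) and ((not (3*v = 10 <-> 2*c = -4)) -> (forall v_1. ((3*data[c + 2] >= 1 -> (2*data[c + 1] + 2*data[v_1] <= 1 <-> 2*v_1 >= 3)) and ((not (3*data[c + 2] >= 1)) -> (((2*c = 13 and 2*c != 2*v_1 - 2) -> (2*store(data, c, 2*c)[c + 1] + 2*store(data, c, 2*c)[v_1] <= 1 <-> 2*v_1 >= 3)) and ((not (2*c = 13 and 2*c != 2*v_1 - 2)) -> (2*data[c + 1] + 2*data[v_1] <= 1 <-> 2*v_1 >= 3)))))))
Answer: WP = ((3*v = 10 <-> 2*c = -4) -> ((3*store(data, v, 2*c + v - 8)[c + 2] >= 1 -> (2*store(data, v, 2*c + v - 8)[c + 1] + 2*store(data, v, 2*c + v - 8)[v] <= 1 <-> 2*v >= 3)) and ((not (3*store(data, v, 2*c + v - 8)[c + 2] >= 1)) -> (((2*c = 13 and 2*c != 2*v - 2) -> (2*store(store(data, v, 2*c + v - 8), c, 2*c)[c + 1] + 2*store(store(data, v, 2*c + v - 8), c, 2*c)[v] <= 1 <-> 2*v >= 3)) and ((not (2*c = 13 and 2*c != 2*v - 2)) -> (2*store(data, v, 2*c + v - 8)[c + 1] + 2*store(data, v, 2*c + v - 8)[v] <= 1 <-> 2*v >= 3)))))) and ((not (3*v = 10 <-> 2*c = -4)) -> (forall v_1. ((3*data[c + 2] >= 1 -> (2*data[c + 1] + 2*data[v_1] <= 1 <-> 2*v_1 >= 3)) and ((not (3*data[c + 2] >= 1)) -> (((2*c = 13 and 2*c != 2*v_1 - 2) -> (2*store(data, c, 2*c)[c + 1] + 2*store(data, c, 2*c)[v_1] <= 1 <-> 2*v_1 >= 3)) and ((not (2*c = 13 and 2*c != 2*v_1 - 2)) -> (2*data[c + 1] + 2*data[v_1] <= 1 <-> 2*v_1 >= 3)))))))


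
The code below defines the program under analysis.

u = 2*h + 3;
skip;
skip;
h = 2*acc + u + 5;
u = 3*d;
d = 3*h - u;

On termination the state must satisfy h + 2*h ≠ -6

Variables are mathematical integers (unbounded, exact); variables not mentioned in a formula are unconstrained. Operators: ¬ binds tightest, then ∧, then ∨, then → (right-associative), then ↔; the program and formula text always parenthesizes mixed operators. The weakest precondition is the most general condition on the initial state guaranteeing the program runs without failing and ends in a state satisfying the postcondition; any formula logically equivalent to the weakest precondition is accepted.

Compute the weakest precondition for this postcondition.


Working backward. After the program, the postcondition h + 2*h ≠ -6 must hold; in canonical form it is 3*h ≠ -6.
Before d := 3*h - u: 3*h ≠ -6
Before u := 3*d: 3*h ≠ -6
Before h := 2*acc + u + 5: 6*acc + 3*u ≠ -21
Before skip: 6*acc + 3*u ≠ -21
Before skip: 6*acc + 3*u ≠ -21
Before u := 2*h + 3: 6*acc + 6*h ≠ -30
Answer: WP = 6*acc + 6*h ≠ -30


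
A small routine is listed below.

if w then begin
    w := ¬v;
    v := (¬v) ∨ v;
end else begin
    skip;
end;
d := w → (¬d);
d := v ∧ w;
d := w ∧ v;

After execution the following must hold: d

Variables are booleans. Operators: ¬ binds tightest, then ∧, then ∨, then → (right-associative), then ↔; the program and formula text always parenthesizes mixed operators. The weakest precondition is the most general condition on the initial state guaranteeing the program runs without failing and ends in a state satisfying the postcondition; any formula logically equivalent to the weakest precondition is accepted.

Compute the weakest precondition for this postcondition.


Working backward. After the program, d must hold.
Before d := w ∧ v: w ∧ v
Before d := v ∧ w: w ∧ v
Before d := w → (¬d): w ∧ v
Then branch requires ¬v; else branch requires w ∧ v.
Before the if: (w → (¬v)) ∧ ((¬w) → (w ∧ v))
Answer: WP = (w → (¬v)) ∧ ((¬w) → (w ∧ v))


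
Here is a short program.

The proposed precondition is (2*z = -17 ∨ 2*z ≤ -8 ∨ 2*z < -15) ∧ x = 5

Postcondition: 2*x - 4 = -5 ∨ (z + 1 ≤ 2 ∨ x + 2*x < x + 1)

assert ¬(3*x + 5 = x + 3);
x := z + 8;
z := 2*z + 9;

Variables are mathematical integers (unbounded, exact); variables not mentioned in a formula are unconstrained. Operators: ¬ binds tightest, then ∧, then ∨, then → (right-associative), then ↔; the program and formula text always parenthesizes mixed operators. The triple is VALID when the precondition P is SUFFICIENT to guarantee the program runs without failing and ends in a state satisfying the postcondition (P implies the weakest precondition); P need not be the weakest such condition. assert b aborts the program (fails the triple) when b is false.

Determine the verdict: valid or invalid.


Working backward. After the program, the postcondition 2*x - 4 = -5 ∨ (z + 1 ≤ 2 ∨ x + 2*x < x + 1) must hold; in canonical form it is 2*x = -1 ∨ z ≤ 1 ∨ 2*x < 1.
Before z := 2*z + 9: 2*x = -1 ∨ 2*z ≤ -8 ∨ 2*x < 1
Before x := z + 8: 2*z = -17 ∨ 2*z ≤ -8 ∨ 2*z < -15
Before assert ¬(3*x + 5 = x + 3): (¬(2*x = -2)) ∧ (2*z = -17 ∨ 2*z ≤ -8 ∨ 2*z < -15)
The weakest precondition is (¬(2*x = -2)) ∧ (2*z = -17 ∨ 2*z ≤ -8 ∨ 2*z < -15).
Check whether (2*z = -17 ∨ 2*z ≤ -8 ∨ 2*z < -15) ∧ x = 5 implies it.
Every state satisfying the precondition satisfies the weakest precondition: the implication holds.
Answer: valid


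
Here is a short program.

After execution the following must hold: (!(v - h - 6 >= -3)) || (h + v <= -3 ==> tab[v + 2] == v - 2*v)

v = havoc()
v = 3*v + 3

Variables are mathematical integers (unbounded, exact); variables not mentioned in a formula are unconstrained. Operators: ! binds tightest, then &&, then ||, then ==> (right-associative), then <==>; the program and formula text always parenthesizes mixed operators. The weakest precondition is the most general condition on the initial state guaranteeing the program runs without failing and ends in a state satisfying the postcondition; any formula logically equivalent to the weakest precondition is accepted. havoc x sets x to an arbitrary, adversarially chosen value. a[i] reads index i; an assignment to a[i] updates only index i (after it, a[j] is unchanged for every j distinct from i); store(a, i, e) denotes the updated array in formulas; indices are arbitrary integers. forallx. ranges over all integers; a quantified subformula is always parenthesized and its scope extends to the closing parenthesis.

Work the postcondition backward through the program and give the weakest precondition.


Working backward. After the program, the postcondition (!(v - h - 6 >= -3)) || (h + v <= -3 ==> tab[v + 2] == v - 2*v) must hold; in canonical form it is (!(v >= h + 3)) || (h + v <= -3 ==> tab[v + 2] + v == 0).
Before v := 3*v + 3: (!(3*v >= h)) || (h + 3*v <= -6 ==> tab[3*v + 5] + 3*v == -3)
Before havoc v: forall v_1. ((!(3*v_1 >= h)) || (h + 3*v_1 <= -6 ==> tab[3*v_1 + 5] + 3*v_1 == -3))
Answer: WP = forall v_1. ((!(3*v_1 >= h)) || (h + 3*v_1 <= -6 ==> tab[3*v_1 + 5] + 3*v_1 == -3))


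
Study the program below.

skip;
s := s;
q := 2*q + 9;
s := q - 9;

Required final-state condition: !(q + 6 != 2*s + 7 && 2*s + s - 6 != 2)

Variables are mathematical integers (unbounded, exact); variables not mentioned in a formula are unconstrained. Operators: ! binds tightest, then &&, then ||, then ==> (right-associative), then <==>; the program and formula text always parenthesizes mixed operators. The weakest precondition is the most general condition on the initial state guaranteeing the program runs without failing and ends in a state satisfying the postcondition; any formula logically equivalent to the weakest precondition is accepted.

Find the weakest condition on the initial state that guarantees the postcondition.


Working backward. After the program, the postcondition !(q + 6 != 2*s + 7 && 2*s + s - 6 != 2) must hold; in canonical form it is !(q != 2*s + 1 && 3*s != 8).
Before s := q - 9: !(q != 17 && 3*q != 35)
Before q := 2*q + 9: !(2*q != 8 && 6*q != 8)
Before s := s: !(2*q != 8 && 6*q != 8)
Before skip: !(2*q != 8 && 6*q != 8)
Answer: WP = !(2*q != 8 && 6*q != 8)


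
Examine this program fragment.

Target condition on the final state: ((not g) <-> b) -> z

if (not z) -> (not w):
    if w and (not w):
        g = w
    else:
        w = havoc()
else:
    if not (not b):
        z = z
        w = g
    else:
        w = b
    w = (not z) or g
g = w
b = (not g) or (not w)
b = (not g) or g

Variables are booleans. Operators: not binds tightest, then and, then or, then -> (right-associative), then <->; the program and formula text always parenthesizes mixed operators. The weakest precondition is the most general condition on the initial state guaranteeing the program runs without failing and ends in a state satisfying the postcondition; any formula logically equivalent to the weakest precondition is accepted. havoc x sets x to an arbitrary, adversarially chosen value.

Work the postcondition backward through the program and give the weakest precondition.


Working backward. After the program, ((not g) <-> b) -> z must hold.
Before b := (not g) or g: (not g) -> z
Before b := (not g) or (not w): (not g) -> z
Before g := w: (not w) -> z
Then branch requires z; else branch requires (b -> ((not ((not z) or g)) -> z)) and ((not b) -> ((not ((not z) or g)) -> z)).
Before the if: (((not z) -> (not w)) -> z) and ((not ((not z) -> (not w))) -> ((b -> ((not ((not z) or g)) -> z)) and ((not b) -> ((not ((not z) or g)) -> z))))
Answer: WP = (((not z) -> (not w)) -> z) and ((not ((not z) -> (not w))) -> ((b -> ((not ((not z) or g)) -> z)) and ((not b) -> ((not ((not z) or g)) -> z))))


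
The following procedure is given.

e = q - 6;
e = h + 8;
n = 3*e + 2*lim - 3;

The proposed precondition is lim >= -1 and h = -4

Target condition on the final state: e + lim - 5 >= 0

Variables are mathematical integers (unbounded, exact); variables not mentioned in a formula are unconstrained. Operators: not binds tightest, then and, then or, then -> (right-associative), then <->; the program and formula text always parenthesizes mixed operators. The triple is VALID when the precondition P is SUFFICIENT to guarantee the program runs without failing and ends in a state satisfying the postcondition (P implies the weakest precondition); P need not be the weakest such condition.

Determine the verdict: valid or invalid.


Working backward. After the program, the postcondition e + lim - 5 >= 0 must hold; in canonical form it is e + lim >= 5.
Before n := 3*e + 2*lim - 3: e + lim >= 5
Before e := h + 8: h + lim >= -3
Before e := q - 6: h + lim >= -3
The weakest precondition is h + lim >= -3.
Check whether lim >= -1 and h = -4 implies it.
Countermodel: at the initial state h = -4, lim = -1, the precondition holds but the weakest precondition fails.
Answer: invalid


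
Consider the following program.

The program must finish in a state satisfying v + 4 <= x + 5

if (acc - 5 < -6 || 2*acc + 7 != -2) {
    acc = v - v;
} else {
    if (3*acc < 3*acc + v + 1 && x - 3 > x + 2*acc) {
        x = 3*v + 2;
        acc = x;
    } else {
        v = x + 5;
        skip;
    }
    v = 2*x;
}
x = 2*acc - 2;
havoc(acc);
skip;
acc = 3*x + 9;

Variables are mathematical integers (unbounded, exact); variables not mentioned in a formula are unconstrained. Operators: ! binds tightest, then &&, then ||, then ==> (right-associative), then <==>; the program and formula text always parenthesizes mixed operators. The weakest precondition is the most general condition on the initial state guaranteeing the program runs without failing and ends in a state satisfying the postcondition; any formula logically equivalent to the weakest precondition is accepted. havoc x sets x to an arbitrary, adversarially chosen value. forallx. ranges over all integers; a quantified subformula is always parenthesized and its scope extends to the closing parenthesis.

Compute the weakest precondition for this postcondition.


Working backward. After the program, the postcondition v + 4 <= x + 5 must hold; in canonical form it is v <= x + 1.
Before acc := 3*x + 9: v <= x + 1
Before skip: v <= x + 1
Before havoc acc: v <= x + 1
Before x := 2*acc - 2: v <= 2*acc - 1
Then branch requires v <= -1; else branch requires (!(v > -1 && 2*acc < -3)) && ((!(v > -1 && 2*acc < -3)) ==> 2*x <= 2*acc - 1).
Before the if: ((acc < -1 || 2*acc != -9) ==> v <= -1) && ((!(acc < -1 || 2*acc != -9)) ==> ((!(v > -1 && 2*acc < -3)) && ((!(v > -1 && 2*acc < -3)) ==> 2*x <= 2*acc - 1)))
Answer: WP = ((acc < -1 || 2*acc != -9) ==> v <= -1) && ((!(acc < -1 || 2*acc != -9)) ==> ((!(v > -1 && 2*acc < -3)) && ((!(v > -1 && 2*acc < -3)) ==> 2*x <= 2*acc - 1)))


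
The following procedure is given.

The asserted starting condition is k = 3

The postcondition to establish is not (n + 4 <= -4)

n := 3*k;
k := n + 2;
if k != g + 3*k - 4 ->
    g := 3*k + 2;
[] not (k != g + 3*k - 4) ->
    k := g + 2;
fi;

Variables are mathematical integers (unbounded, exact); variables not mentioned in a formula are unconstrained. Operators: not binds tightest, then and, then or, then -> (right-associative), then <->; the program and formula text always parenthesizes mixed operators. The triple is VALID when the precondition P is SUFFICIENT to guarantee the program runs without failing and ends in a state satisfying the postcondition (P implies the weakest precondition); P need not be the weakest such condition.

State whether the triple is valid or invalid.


Working backward. After the program, the postcondition not (n + 4 <= -4) must hold; in canonical form it is not (n <= -8).
Then branch requires not (n <= -8); else branch requires not (n <= -8).
Before the if: (g + 2*k != 4 -> (not (n <= -8))) and ((not (g + 2*k != 4)) -> (not (n <= -8)))
Before k := n + 2: (g + 2*n != 0 -> (not (n <= -8))) and ((not (g + 2*n != 0)) -> (not (n <= -8)))
Before n := 3*k: (g + 6*k != 0 -> (not (3*k <= -8))) and ((not (g + 6*k != 0)) -> (not (3*k <= -8)))
The weakest precondition is (g + 6*k != 0 -> (not (3*k <= -8))) and ((not (g + 6*k != 0)) -> (not (3*k <= -8))).
Check whether k = 3 implies it.
Every state satisfying the precondition satisfies the weakest precondition: the implication holds.
Answer: valid


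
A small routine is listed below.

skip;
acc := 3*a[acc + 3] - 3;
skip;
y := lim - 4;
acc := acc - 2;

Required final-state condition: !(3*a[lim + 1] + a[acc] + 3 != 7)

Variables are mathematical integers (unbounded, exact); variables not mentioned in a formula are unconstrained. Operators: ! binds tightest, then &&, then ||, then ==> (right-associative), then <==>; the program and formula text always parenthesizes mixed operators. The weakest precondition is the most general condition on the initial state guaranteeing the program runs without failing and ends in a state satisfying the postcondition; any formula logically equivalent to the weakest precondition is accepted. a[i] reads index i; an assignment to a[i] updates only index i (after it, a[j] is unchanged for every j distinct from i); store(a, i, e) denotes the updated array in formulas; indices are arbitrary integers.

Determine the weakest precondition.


Working backward. After the program, the postcondition !(3*a[lim + 1] + a[acc] + 3 != 7) must hold; in canonical form it is !(3*a[lim + 1] + a[acc] != 4).
Before acc := acc - 2: !(3*a[lim + 1] + a[acc - 2] != 4)
Before y := lim - 4: !(3*a[lim + 1] + a[acc - 2] != 4)
Before skip: !(3*a[lim + 1] + a[acc - 2] != 4)
Before acc := 3*a[acc + 3] - 3: !(3*a[lim + 1] + a[3*a[acc + 3] - 5] != 4)
Before skip: !(3*a[lim + 1] + a[3*a[acc + 3] - 5] != 4)
Answer: WP = !(3*a[lim + 1] + a[3*a[acc + 3] - 5] != 4)


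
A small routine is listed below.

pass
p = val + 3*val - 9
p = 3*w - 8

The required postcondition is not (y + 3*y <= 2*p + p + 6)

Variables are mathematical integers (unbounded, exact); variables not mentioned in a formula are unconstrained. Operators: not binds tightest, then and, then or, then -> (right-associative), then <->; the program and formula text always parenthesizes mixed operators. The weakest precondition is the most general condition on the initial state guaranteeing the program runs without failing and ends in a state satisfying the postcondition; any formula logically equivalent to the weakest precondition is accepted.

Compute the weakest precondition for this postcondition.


Working backward. After the program, the postcondition not (y + 3*y <= 2*p + p + 6) must hold; in canonical form it is not (4*y <= 3*p + 6).
Before p := 3*w - 8: not (4*y <= 9*w - 18)
Before p := val + 3*val - 9: not (4*y <= 9*w - 18)
Before skip: not (4*y <= 9*w - 18)
Answer: WP = not (4*y <= 9*w - 18)


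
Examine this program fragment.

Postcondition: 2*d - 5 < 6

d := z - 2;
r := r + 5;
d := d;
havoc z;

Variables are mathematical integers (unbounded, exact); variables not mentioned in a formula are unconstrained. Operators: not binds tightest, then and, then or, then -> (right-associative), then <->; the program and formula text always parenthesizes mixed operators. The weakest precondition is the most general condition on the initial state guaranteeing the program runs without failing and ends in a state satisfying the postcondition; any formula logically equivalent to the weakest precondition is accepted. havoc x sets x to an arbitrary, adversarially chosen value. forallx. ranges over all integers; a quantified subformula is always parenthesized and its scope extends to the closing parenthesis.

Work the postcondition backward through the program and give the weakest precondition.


Working backward. After the program, the postcondition 2*d - 5 < 6 must hold; in canonical form it is 2*d < 11.
Before havoc z: 2*d < 11
Before d := d: 2*d < 11
Before r := r + 5: 2*d < 11
Before d := z - 2: 2*z < 15
Answer: WP = 2*z < 15


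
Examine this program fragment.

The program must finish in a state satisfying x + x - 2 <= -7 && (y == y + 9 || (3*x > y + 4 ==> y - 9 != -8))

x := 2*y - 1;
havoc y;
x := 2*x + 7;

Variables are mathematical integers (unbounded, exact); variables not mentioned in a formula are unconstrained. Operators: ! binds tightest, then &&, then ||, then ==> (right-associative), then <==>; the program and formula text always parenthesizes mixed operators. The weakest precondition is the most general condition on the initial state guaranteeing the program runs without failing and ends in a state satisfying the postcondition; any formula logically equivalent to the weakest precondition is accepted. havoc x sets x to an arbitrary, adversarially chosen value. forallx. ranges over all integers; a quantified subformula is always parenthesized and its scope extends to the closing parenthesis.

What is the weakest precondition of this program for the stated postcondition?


Working backward. After the program, the postcondition x + x - 2 <= -7 && (y == y + 9 || (3*x > y + 4 ==> y - 9 != -8)) must hold; in canonical form it is 2*x <= -5 && (3*x > y + 4 ==> y != 1).
Before x := 2*x + 7: 4*x <= -19 && (6*x > y - 17 ==> y != 1)
Before havoc y: forall y_1. (4*x <= -19 && (6*x > y_1 - 17 ==> y_1 != 1))
Before x := 2*y - 1: forall y_1. (8*y <= -15 && (12*y > y_1 - 11 ==> y_1 != 1))
Answer: WP = forall y_1. (8*y <= -15 && (12*y > y_1 - 11 ==> y_1 != 1))


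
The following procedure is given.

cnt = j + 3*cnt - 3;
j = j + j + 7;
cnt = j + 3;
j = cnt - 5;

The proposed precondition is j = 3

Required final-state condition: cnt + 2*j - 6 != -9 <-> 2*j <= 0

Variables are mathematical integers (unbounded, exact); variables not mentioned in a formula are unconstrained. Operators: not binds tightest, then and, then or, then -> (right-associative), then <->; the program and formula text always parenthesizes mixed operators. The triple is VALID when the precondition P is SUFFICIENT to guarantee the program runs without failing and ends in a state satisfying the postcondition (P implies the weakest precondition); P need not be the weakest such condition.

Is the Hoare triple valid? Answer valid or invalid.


Working backward. After the program, the postcondition cnt + 2*j - 6 != -9 <-> 2*j <= 0 must hold; in canonical form it is cnt + 2*j != -3 <-> 2*j <= 0.
Before j := cnt - 5: 3*cnt != 7 <-> 2*cnt <= 10
Before cnt := j + 3: 3*j != -2 <-> 2*j <= 4
Before j := j + j + 7: 6*j != -23 <-> 4*j <= -10
Before cnt := j + 3*cnt - 3: 6*j != -23 <-> 4*j <= -10
The weakest precondition is 6*j != -23 <-> 4*j <= -10.
Check whether j = 3 implies it.
Countermodel: at the initial state j = 3, the precondition holds but the weakest precondition fails.
Answer: invalid
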